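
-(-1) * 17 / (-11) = -17 / 11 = -1.55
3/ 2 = 1.50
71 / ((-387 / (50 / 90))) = -355 / 3483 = -0.10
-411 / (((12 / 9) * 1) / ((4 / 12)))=-411 / 4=-102.75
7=7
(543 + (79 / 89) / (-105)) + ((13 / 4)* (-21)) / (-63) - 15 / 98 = 47440861 / 87220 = 543.92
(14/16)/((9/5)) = 35/72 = 0.49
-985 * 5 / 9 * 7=-34475 / 9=-3830.56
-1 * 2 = -2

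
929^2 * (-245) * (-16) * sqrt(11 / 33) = 3383120720 * sqrt(3) / 3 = 1953245658.39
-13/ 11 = -1.18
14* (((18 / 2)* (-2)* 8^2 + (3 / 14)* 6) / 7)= -16110 / 7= -2301.43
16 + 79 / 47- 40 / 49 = 16.86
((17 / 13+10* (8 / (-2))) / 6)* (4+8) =-1006 / 13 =-77.38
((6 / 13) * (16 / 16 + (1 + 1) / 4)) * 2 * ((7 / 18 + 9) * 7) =91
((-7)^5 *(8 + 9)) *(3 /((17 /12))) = -605052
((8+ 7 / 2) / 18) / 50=23 / 1800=0.01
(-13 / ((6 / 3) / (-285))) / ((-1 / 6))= -11115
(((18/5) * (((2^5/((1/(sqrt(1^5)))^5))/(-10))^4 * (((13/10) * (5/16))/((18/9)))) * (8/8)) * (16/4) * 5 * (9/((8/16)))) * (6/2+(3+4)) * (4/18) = 7667712/125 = 61341.70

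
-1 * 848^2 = -719104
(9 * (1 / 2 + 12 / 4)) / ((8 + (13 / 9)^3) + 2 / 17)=780759 / 275902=2.83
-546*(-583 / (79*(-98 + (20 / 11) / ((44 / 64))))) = -6419413 / 151917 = -42.26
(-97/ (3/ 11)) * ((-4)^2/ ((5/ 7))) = -119504/ 15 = -7966.93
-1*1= -1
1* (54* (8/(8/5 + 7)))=2160/43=50.23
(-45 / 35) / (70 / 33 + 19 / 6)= -594 / 2443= -0.24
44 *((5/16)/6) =55/24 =2.29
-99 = -99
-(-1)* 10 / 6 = 5 / 3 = 1.67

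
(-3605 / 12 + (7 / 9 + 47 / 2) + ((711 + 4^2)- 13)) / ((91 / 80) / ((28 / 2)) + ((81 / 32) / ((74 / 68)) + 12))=23329240 / 767619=30.39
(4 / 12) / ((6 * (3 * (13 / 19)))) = 19 / 702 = 0.03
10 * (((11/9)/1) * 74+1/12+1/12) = 906.11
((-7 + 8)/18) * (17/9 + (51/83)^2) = 70261/558009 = 0.13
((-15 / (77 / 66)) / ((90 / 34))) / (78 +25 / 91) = -26 / 419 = -0.06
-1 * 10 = -10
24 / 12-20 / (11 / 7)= -10.73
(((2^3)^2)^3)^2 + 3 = 68719476739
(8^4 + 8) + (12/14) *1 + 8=28790/7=4112.86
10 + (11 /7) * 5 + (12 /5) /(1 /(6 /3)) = 22.66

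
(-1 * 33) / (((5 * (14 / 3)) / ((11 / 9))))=-121 / 70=-1.73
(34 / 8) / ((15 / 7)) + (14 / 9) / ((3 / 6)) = 917 / 180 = 5.09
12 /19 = 0.63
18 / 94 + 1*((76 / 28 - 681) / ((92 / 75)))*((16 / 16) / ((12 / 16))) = -5577451 / 7567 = -737.08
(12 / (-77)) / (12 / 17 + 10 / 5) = -102 / 1771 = -0.06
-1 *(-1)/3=0.33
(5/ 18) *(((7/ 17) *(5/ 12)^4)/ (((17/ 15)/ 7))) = 765625/ 35956224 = 0.02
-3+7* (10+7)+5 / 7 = 817 / 7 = 116.71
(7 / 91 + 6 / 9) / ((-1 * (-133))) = 29 / 5187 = 0.01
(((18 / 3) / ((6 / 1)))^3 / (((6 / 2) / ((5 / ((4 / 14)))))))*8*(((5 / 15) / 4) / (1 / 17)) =595 / 9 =66.11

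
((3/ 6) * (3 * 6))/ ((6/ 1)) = 3/ 2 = 1.50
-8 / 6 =-4 / 3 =-1.33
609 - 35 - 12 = 562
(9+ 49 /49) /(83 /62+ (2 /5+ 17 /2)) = 1550 /1587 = 0.98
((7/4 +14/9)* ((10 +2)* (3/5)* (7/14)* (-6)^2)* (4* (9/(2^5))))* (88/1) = 212058/5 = 42411.60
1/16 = 0.06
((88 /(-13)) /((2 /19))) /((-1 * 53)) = 836 /689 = 1.21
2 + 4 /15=34 /15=2.27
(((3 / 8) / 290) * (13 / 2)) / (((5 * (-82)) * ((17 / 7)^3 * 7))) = -1911 / 9346491200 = -0.00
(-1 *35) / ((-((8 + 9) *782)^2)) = 35 / 176730436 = 0.00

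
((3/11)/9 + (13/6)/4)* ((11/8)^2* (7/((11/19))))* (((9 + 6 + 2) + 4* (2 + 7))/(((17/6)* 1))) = 1064399/4352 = 244.58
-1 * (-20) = 20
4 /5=0.80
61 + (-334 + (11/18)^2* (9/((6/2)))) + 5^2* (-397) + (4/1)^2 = -1099535/108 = -10180.88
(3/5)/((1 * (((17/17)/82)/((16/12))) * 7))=328/35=9.37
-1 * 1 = -1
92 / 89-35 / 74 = 3693 / 6586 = 0.56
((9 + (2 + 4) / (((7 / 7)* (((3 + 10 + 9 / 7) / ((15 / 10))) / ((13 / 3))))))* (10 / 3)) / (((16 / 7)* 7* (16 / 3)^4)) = 31671 / 10485760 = 0.00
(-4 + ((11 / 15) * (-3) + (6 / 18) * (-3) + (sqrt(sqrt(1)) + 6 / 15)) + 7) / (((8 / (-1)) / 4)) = -3 / 5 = -0.60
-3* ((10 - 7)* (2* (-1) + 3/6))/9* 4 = 6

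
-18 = -18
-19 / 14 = -1.36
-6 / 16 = -3 / 8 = -0.38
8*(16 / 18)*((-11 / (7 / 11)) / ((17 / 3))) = -7744 / 357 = -21.69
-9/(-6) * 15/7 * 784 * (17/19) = 42840/19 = 2254.74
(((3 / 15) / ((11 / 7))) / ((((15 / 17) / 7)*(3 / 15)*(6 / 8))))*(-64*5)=-213248 / 99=-2154.02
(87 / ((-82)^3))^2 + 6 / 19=1824040172355 / 5776126757056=0.32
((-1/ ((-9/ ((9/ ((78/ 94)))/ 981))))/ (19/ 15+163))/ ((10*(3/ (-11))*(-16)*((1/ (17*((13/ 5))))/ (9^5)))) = 1747413/ 3906560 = 0.45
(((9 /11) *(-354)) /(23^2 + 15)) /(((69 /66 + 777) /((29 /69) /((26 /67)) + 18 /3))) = -6747417 /1392091376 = -0.00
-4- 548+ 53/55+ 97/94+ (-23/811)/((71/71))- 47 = -2503280953/4192870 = -597.03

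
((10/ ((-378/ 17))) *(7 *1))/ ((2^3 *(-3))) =85/ 648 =0.13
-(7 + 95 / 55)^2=-9216 / 121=-76.17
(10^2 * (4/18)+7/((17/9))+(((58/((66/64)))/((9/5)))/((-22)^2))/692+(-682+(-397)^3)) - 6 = -6613219836457714/105690717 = -62571435.07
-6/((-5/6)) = 36/5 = 7.20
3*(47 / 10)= 141 / 10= 14.10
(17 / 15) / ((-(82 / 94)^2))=-37553 / 25215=-1.49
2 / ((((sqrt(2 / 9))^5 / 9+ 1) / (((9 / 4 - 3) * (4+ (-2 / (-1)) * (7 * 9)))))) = -194.50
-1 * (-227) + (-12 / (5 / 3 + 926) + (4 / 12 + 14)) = 2014784 / 8349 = 241.32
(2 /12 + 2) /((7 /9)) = 39 /14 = 2.79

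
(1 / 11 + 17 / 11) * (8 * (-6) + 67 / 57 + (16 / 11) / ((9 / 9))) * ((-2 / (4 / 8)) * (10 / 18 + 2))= 5234248 / 6897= 758.92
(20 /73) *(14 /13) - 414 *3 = -1178378 /949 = -1241.70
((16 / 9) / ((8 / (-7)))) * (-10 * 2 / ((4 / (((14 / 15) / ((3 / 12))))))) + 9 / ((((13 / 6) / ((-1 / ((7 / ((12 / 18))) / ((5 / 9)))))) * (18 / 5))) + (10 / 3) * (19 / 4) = 220193 / 4914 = 44.81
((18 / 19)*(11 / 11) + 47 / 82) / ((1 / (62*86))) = 6315754 / 779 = 8107.51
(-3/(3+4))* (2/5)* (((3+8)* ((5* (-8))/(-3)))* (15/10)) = -264/7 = -37.71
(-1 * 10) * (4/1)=-40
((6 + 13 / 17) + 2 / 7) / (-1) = -839 / 119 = -7.05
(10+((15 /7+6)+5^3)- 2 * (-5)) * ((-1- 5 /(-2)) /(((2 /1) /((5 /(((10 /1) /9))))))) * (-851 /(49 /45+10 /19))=-2632474890 /9667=-272315.60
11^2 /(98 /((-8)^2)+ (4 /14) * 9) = 27104 /919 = 29.49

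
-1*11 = -11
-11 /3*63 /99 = -7 /3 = -2.33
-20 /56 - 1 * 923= -12927 /14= -923.36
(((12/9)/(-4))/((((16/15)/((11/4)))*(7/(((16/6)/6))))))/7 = -55/7056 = -0.01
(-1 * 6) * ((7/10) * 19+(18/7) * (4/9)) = -3033/35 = -86.66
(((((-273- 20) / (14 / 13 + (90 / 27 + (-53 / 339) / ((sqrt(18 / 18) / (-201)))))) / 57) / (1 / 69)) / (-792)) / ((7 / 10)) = 9899591 / 554506260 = 0.02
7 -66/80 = 247/40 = 6.18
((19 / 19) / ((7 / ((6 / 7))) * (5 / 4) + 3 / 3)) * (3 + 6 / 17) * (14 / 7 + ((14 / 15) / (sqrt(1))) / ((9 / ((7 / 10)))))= 212648 / 342975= 0.62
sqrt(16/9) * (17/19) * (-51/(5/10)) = -2312/19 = -121.68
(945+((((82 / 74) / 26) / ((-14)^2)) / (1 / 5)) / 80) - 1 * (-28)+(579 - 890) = 662.00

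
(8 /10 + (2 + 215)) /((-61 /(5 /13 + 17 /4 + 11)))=-55.82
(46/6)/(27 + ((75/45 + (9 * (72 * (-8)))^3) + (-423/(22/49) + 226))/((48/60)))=-2024/45973643164967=-0.00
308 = 308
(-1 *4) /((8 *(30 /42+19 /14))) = -7 /29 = -0.24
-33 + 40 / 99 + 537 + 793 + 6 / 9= 128509 / 99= 1298.07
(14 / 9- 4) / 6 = -11 / 27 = -0.41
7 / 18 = 0.39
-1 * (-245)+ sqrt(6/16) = sqrt(6)/4+ 245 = 245.61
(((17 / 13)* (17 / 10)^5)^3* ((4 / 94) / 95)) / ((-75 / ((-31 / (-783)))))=-435955618014099474721279 / 288034526812500000000000000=-0.00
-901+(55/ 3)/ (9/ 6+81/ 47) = -813839/ 909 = -895.31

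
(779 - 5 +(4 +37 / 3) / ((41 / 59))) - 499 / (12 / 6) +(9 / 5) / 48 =548.04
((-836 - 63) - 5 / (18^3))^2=27488765878729 / 34012224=808202.54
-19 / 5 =-3.80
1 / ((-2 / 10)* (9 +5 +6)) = -1 / 4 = -0.25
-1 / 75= -0.01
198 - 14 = 184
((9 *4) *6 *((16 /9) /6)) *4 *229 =58624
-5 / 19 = -0.26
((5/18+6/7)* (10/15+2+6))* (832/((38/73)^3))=75210990712/1296351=58017.46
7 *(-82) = -574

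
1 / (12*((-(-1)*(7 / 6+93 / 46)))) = 23 / 880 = 0.03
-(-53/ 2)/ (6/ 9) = 39.75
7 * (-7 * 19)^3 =-16468459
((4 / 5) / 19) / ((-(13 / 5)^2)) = -20 / 3211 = -0.01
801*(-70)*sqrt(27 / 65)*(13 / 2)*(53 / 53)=-16821*sqrt(195)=-234892.48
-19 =-19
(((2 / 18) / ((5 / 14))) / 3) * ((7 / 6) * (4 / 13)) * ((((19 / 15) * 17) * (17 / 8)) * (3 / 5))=269059 / 263250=1.02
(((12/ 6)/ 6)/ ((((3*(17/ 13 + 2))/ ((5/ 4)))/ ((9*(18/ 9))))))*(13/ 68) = 845/ 5848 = 0.14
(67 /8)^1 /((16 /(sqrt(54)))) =201* sqrt(6) /128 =3.85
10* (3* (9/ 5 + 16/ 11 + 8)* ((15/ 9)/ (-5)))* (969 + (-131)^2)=-22444940/ 11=-2040449.09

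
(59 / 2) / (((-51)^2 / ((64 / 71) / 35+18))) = 1321423 / 6463485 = 0.20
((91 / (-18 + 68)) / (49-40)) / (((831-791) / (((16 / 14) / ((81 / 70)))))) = 91 / 18225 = 0.00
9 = 9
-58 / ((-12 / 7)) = 203 / 6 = 33.83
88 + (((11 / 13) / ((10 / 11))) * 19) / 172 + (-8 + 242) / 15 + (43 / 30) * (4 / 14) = 48886991 / 469560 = 104.11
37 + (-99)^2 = 9838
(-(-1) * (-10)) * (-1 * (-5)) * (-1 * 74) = 3700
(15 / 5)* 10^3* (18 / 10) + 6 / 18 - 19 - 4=5377.33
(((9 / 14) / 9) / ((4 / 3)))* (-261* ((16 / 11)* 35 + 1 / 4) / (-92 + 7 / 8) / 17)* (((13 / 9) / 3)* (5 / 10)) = 848627 / 7634088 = 0.11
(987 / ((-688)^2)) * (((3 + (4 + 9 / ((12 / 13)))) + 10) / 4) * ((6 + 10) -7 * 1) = 950481 / 7573504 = 0.13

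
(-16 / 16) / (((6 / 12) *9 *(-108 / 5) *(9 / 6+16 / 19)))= 95 / 21627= 0.00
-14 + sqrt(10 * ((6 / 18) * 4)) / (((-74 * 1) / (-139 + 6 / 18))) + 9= -5 + 416 * sqrt(30) / 333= 1.84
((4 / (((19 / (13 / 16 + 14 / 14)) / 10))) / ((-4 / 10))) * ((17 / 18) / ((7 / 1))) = -12325 / 9576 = -1.29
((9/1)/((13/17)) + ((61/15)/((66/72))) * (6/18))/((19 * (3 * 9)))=28417/1100385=0.03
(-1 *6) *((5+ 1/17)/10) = -258/85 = -3.04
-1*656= -656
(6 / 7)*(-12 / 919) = -72 / 6433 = -0.01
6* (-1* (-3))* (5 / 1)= 90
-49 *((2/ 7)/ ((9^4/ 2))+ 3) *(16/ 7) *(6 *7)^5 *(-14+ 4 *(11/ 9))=97224552750080/ 243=400101040123.79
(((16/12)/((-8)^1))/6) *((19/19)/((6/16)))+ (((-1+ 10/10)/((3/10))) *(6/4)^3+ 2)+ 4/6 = 70/27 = 2.59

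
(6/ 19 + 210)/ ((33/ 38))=2664/ 11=242.18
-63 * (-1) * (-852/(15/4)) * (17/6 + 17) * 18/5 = -25549776/25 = -1021991.04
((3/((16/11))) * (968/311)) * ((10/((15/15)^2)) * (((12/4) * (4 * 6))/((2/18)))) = 41599.10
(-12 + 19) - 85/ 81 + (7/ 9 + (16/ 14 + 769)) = 440486/ 567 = 776.87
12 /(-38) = -6 /19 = -0.32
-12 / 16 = -3 / 4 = -0.75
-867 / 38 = -22.82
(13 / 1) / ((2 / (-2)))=-13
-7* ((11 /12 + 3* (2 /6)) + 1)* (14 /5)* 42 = -2401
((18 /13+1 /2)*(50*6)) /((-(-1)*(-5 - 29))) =-3675 /221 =-16.63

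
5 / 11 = 0.45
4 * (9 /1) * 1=36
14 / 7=2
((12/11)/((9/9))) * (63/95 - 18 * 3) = -58.19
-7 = -7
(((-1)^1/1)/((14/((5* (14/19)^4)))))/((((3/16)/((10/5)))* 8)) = -54880/390963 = -0.14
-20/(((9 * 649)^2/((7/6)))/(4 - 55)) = 1190/34117281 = 0.00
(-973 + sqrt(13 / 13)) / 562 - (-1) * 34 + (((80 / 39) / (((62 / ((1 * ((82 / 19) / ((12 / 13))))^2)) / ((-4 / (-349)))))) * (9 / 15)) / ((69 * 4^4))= 703797008356757 / 21809324837088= 32.27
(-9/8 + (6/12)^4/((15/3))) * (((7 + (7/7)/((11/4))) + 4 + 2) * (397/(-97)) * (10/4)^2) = 25969755/68288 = 380.30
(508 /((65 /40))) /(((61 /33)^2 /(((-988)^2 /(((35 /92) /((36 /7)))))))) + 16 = 1100632796639696 /911645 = 1207304155.28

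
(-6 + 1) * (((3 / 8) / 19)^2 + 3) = -346605 / 23104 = -15.00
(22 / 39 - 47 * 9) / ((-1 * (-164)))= -16475 / 6396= -2.58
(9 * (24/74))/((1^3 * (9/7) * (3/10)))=280/37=7.57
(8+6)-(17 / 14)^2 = 2455 / 196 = 12.53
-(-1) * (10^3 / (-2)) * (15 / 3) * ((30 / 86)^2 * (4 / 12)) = -187500 / 1849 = -101.41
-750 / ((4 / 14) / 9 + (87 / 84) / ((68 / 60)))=-3213000 / 4051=-793.14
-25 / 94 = -0.27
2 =2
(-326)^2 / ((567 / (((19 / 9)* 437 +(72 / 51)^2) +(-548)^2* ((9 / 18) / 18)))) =853811287780 / 491589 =1736839.69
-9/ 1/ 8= -9/ 8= -1.12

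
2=2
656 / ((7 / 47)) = 30832 / 7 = 4404.57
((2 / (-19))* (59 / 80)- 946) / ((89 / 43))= -30917817 / 67640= -457.09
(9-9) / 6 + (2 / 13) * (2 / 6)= 2 / 39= 0.05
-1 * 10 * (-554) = 5540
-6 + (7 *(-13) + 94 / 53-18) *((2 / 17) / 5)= -38396 / 4505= -8.52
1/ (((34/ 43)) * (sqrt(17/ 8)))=43 * sqrt(34)/ 289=0.87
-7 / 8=-0.88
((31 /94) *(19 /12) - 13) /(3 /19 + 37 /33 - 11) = 588335 /458344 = 1.28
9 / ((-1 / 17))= -153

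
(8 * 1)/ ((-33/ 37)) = -296/ 33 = -8.97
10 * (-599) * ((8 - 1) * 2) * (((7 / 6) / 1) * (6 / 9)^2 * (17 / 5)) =-3991736 / 27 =-147842.07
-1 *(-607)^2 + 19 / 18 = -6632063 / 18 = -368447.94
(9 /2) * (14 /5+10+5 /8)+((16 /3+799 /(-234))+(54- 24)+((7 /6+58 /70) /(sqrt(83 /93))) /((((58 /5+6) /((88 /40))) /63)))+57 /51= 1257 * sqrt(7719) /6640+14869597 /159120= 110.08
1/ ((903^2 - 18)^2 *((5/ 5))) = 1/ 664862482881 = 0.00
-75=-75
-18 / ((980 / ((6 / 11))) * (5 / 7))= -27 / 1925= -0.01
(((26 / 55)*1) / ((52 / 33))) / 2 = 3 / 20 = 0.15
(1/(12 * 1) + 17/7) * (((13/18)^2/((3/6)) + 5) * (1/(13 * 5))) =206569/884520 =0.23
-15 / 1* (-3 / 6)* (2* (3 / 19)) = 2.37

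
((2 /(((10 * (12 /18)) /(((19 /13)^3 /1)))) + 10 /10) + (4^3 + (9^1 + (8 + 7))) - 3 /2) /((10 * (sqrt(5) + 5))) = 242869 /109850 - 242869 * sqrt(5) /549250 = 1.22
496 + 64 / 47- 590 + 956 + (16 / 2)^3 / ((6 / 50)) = 723334 / 141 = 5130.03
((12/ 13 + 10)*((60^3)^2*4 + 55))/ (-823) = -26500608007810/ 10699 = -2476923825.39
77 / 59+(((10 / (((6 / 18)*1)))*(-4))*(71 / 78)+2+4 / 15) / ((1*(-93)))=2627017 / 1069965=2.46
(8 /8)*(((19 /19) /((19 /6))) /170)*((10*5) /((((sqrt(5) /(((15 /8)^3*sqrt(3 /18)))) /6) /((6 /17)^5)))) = 2460375*sqrt(30) /3668910488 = 0.00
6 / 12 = 1 / 2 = 0.50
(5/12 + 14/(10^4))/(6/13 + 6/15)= 81523/168000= 0.49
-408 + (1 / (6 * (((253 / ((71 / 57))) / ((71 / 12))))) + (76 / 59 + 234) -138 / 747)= -879087780719 / 5084613864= -172.89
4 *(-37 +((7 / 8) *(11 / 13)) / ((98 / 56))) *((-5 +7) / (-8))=951 / 26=36.58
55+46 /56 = 1563 /28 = 55.82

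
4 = 4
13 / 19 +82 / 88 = 1351 / 836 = 1.62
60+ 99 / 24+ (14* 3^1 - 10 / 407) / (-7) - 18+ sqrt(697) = 66.53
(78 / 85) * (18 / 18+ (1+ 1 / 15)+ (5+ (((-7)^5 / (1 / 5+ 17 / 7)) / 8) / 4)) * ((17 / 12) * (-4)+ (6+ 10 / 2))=-6508879 / 6900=-943.32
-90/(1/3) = -270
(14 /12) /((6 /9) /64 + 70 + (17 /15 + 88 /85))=9520 /588981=0.02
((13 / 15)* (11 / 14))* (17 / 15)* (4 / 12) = 2431 / 9450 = 0.26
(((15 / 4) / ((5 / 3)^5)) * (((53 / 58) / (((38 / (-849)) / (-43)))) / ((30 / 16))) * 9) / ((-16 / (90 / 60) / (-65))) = 165030952203 / 22040000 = 7487.79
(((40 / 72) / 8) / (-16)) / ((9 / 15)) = -25 / 3456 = -0.01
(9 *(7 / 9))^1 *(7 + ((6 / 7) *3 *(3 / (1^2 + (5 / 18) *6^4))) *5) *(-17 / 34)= -17959 / 722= -24.87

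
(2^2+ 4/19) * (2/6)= 80/57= 1.40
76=76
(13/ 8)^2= 169/ 64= 2.64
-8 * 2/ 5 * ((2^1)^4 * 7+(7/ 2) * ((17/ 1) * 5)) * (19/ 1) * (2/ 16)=-15561/ 5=-3112.20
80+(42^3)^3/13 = 406671383850512/13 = 31282414142347.08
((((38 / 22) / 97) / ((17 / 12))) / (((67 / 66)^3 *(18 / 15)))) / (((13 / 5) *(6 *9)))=459800 / 6447456431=0.00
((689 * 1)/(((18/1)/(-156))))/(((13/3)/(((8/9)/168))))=-7.29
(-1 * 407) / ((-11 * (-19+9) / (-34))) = 629 / 5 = 125.80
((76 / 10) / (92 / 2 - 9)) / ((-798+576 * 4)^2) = 19 / 209793330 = 0.00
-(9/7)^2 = -81/49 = -1.65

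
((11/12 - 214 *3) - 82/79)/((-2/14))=4261117/948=4494.85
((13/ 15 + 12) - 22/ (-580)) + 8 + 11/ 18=28078/ 1305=21.52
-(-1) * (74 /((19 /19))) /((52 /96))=1776 /13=136.62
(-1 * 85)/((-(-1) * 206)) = -85/206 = -0.41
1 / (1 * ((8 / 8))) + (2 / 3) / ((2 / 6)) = 3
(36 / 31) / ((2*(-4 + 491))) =18 / 15097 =0.00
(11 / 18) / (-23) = -11 / 414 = -0.03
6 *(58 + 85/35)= 2538/7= 362.57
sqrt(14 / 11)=sqrt(154) / 11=1.13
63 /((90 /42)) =147 /5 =29.40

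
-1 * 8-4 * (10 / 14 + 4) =-188 / 7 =-26.86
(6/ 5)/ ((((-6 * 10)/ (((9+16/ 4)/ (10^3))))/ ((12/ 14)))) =-39/ 175000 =-0.00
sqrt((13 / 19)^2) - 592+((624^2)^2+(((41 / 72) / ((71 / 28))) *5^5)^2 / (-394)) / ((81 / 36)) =1853744526722569883639 / 27510219054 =67383851909.13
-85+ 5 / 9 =-760 / 9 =-84.44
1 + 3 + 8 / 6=16 / 3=5.33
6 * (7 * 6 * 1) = 252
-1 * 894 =-894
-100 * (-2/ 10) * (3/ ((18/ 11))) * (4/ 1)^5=112640/ 3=37546.67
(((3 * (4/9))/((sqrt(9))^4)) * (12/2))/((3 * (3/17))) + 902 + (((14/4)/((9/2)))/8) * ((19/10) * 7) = 52690931/58320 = 903.48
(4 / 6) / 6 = 1 / 9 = 0.11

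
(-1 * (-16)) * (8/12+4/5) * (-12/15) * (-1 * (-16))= -22528/75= -300.37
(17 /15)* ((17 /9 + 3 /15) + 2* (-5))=-6052 /675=-8.97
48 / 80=3 / 5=0.60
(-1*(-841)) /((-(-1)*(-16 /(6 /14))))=-2523 /112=-22.53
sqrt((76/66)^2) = 1.15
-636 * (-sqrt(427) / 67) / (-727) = -636 * sqrt(427) / 48709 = -0.27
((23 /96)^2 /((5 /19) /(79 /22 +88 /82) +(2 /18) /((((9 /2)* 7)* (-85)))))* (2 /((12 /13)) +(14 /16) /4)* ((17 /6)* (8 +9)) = 237866912679445 /2033484562432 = 116.98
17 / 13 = 1.31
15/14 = 1.07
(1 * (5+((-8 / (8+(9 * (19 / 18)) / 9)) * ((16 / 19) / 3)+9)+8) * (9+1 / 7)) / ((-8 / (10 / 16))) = -336830 / 21679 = -15.54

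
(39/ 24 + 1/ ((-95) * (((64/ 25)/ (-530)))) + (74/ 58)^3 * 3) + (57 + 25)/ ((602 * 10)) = 10.05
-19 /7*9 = -171 /7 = -24.43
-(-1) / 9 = 1 / 9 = 0.11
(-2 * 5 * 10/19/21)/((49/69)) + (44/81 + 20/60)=276407/527877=0.52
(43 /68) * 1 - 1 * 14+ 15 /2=-399 /68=-5.87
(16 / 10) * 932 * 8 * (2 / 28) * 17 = 507008 / 35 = 14485.94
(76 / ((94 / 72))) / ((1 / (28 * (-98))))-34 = -7509182 / 47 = -159769.83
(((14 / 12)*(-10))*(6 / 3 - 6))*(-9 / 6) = -70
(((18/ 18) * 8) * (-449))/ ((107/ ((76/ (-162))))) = 136496/ 8667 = 15.75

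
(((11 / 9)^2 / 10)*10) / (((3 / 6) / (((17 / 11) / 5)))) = 374 / 405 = 0.92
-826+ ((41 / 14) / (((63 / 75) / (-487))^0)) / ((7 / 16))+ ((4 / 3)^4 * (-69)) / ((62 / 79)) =-44998426 / 41013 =-1097.17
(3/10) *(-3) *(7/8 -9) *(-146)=-8541/8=-1067.62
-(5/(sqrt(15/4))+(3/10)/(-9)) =1/30 - 2 * sqrt(15)/3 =-2.55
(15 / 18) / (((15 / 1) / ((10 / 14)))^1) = 0.04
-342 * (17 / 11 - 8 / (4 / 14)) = 99522 / 11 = 9047.45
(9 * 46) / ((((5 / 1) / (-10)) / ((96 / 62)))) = -39744 / 31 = -1282.06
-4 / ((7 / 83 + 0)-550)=0.01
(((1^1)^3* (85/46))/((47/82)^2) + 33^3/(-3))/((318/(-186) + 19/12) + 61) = -32328462468/164360645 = -196.69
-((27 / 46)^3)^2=-387420489 / 9474296896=-0.04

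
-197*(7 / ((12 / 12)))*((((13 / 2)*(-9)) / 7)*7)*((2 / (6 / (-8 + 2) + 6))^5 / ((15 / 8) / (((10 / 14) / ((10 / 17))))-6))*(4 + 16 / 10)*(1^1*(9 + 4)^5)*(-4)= 2433282612354048 / 1578125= 1541882051.39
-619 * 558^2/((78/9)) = -289101474/13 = -22238574.92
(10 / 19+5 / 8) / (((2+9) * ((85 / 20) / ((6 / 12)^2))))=175 / 28424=0.01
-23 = -23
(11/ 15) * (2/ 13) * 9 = 66/ 65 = 1.02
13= 13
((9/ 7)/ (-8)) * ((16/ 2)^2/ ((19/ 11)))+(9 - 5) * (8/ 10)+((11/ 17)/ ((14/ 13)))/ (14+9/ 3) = -1045311/ 384370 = -2.72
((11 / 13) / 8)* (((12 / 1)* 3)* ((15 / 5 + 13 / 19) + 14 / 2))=20097 / 494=40.68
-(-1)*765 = 765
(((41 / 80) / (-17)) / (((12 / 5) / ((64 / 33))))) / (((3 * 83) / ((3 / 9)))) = -41 / 1257201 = -0.00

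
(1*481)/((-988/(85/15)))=-629/228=-2.76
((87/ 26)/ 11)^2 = 7569/ 81796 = 0.09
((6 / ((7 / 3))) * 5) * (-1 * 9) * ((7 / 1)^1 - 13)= 4860 / 7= 694.29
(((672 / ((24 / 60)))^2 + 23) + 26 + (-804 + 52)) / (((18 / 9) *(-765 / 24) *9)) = -11286788 / 2295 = -4917.99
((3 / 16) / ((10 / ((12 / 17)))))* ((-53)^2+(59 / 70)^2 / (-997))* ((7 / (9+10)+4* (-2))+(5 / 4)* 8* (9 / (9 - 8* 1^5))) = 38657139484923 / 12623615200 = 3062.29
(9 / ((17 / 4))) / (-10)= -18 / 85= -0.21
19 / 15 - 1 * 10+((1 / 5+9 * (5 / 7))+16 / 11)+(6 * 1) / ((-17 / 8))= -68207 / 19635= -3.47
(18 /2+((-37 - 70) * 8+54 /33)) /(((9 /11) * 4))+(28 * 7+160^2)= 919357 /36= 25537.69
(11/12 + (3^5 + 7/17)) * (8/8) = 49843/204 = 244.33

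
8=8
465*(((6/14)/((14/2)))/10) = 2.85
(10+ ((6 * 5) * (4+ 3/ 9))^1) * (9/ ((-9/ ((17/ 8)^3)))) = -171955/ 128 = -1343.40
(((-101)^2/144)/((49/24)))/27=1.29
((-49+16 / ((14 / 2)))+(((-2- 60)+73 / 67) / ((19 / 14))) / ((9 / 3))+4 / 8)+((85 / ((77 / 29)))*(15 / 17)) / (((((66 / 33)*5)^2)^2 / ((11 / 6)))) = -1308196849 / 21386400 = -61.17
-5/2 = -2.50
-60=-60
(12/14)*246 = 1476/7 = 210.86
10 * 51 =510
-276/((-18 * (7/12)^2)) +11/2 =4955/98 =50.56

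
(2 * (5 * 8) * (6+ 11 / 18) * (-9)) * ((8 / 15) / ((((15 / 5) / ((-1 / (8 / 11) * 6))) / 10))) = 209440 / 3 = 69813.33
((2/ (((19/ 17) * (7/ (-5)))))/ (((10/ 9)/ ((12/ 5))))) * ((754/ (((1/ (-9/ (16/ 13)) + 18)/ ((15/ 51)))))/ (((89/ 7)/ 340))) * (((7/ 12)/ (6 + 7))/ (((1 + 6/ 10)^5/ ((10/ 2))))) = -56779734375/ 2895208448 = -19.61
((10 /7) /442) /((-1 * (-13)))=0.00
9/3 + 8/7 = 29/7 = 4.14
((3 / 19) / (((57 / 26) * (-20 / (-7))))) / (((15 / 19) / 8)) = 364 / 1425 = 0.26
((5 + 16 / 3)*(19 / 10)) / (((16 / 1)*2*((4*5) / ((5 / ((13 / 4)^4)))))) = 0.00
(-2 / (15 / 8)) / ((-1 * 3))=16 / 45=0.36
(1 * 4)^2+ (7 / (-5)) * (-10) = 30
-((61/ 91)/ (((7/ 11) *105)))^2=-0.00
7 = 7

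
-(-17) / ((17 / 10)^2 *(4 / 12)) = 300 / 17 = 17.65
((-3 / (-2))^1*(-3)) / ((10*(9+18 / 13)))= -13 / 300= -0.04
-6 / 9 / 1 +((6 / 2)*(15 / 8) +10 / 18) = 397 / 72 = 5.51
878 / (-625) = -1.40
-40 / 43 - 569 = -24507 / 43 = -569.93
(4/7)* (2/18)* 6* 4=32/21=1.52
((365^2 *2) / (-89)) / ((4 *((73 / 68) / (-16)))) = 992800 / 89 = 11155.06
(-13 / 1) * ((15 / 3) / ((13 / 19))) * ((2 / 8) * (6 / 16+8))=-198.91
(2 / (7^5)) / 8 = 1 / 67228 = 0.00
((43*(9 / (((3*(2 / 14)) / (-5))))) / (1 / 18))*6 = -487620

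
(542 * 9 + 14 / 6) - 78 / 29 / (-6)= 424628 / 87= 4880.78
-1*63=-63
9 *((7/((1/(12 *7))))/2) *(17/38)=22491/19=1183.74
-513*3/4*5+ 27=-7587/4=-1896.75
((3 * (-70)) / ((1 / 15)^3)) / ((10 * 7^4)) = -10125 / 343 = -29.52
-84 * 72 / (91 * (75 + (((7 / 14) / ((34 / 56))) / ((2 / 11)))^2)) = -62424 / 89713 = -0.70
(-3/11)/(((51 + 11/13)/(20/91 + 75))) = -20535/51898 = -0.40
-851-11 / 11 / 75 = -63826 / 75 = -851.01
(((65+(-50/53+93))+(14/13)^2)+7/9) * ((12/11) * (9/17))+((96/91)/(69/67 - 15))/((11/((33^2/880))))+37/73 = 1580407130317/17118080980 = 92.32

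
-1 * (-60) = 60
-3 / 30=-1 / 10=-0.10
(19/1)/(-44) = -19/44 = -0.43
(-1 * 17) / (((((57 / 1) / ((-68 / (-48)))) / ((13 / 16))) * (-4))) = 3757 / 43776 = 0.09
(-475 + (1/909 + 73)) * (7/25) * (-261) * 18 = 1335233718/2525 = 528805.43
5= 5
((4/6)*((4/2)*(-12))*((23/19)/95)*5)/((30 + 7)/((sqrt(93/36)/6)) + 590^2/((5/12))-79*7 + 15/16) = -106010730752/86823519380454497 + 1818624*sqrt(93)/86823519380454497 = -0.00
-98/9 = -10.89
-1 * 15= -15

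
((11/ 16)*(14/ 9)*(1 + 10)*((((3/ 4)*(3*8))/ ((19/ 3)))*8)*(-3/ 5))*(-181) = 2759526/ 95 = 29047.64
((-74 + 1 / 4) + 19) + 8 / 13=-2815 / 52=-54.13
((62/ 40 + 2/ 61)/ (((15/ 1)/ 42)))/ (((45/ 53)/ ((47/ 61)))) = 33670847/ 8372250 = 4.02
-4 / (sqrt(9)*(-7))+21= 445 / 21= 21.19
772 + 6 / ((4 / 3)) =1553 / 2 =776.50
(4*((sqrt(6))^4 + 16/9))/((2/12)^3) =32640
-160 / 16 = -10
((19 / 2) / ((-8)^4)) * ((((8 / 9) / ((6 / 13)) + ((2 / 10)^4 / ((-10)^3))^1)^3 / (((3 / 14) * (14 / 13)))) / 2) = 8479025742623806137638299 / 236196000000000000000000000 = 0.04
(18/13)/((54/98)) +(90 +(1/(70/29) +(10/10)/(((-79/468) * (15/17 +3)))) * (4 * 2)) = 83.62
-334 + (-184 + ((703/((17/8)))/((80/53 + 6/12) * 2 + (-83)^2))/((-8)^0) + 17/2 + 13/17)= -3159258433/6210610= -508.69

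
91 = 91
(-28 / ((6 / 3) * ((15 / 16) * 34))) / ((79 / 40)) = -896 / 4029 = -0.22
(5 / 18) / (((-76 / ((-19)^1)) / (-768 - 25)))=-3965 / 72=-55.07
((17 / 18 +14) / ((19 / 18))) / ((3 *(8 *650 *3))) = 269 / 889200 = 0.00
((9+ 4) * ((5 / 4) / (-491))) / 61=-65 / 119804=-0.00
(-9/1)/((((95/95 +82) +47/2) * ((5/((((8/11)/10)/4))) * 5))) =-6/97625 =-0.00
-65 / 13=-5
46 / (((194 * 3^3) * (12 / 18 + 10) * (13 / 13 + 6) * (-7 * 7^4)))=-23 / 3286642464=-0.00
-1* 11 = -11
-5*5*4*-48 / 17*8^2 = 307200 / 17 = 18070.59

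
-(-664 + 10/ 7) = 4638/ 7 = 662.57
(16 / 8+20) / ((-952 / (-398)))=2189 / 238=9.20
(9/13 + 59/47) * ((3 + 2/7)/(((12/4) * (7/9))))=11730/4277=2.74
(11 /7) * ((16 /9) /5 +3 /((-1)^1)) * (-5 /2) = 187 /18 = 10.39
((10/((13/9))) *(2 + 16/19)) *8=157.41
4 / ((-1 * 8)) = -1 / 2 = -0.50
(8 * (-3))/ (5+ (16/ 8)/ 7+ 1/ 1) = -3.82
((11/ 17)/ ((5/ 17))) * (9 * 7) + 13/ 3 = 2144/ 15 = 142.93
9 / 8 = 1.12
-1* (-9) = 9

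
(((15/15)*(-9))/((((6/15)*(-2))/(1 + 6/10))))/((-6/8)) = -24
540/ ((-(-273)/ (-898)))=-161640/ 91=-1776.26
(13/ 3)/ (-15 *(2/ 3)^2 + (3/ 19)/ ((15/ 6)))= -1235/ 1882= -0.66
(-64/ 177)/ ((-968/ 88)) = 0.03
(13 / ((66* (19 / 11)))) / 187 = 0.00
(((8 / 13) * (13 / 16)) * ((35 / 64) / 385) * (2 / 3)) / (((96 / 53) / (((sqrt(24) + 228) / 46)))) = 53 * sqrt(6) / 4663296 + 1007 / 777216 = 0.00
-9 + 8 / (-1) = -17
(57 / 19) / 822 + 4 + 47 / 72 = 45931 / 9864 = 4.66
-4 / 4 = -1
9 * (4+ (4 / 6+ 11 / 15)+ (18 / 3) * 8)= 480.60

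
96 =96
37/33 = 1.12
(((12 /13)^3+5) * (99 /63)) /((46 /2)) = 139843 /353717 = 0.40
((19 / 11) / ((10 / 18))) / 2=1.55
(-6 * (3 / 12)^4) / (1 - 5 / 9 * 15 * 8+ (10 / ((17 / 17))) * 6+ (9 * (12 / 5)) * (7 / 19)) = -855 / 83584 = -0.01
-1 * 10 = -10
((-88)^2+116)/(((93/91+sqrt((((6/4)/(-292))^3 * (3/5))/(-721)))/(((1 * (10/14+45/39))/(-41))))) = -350.43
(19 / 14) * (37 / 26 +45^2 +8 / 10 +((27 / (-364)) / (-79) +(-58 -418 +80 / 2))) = 4346937591 / 2012920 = 2159.52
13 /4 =3.25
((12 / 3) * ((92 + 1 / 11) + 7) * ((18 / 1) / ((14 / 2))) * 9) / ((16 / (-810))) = -35757450 / 77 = -464382.47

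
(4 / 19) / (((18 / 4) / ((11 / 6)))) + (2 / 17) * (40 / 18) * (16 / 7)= 41716 / 61047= 0.68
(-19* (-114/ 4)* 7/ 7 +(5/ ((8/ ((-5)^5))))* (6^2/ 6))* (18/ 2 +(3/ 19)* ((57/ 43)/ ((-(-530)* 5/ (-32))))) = -22919219379/ 227900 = -100567.00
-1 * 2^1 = -2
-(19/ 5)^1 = -19/ 5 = -3.80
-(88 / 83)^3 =-681472 / 571787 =-1.19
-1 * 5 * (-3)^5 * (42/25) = 2041.20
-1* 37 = -37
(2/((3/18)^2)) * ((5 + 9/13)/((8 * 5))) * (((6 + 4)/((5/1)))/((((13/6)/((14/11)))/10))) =223776/1859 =120.37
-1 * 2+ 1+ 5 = 4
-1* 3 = -3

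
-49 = -49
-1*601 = -601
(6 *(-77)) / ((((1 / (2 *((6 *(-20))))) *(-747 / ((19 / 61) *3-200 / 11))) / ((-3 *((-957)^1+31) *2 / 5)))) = 14403107712 / 5063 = 2844777.35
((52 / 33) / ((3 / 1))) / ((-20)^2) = 0.00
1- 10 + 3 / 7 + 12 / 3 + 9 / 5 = -97 / 35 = -2.77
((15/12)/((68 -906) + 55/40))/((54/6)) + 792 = 47707694/60237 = 792.00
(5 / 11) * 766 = 3830 / 11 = 348.18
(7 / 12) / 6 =7 / 72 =0.10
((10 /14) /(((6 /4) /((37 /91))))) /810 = 37 /154791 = 0.00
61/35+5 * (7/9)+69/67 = 140593/21105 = 6.66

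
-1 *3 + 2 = -1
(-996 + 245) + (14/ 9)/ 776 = -2622485/ 3492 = -751.00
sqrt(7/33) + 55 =sqrt(231)/33 + 55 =55.46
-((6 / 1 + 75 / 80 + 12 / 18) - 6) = -1.60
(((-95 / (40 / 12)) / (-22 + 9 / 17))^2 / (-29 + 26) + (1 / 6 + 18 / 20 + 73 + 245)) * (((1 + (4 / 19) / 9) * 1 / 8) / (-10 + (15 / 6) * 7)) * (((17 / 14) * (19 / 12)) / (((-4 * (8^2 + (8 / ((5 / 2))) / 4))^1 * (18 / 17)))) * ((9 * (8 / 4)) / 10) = -147145193591 / 2148161679360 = -0.07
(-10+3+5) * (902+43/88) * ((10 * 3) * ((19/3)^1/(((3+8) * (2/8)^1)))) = -15089610/121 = -124707.52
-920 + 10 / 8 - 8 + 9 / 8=-925.62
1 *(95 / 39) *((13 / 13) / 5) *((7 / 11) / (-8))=-133 / 3432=-0.04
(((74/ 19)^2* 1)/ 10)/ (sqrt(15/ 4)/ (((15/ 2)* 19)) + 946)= 7770444/ 4845970139 - 2738* sqrt(15)/ 460367163205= 0.00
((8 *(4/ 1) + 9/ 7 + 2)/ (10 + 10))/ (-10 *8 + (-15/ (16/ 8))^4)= 988/ 1727075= 0.00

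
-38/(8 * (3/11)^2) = -63.86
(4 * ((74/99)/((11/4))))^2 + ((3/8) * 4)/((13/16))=46686232/15416973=3.03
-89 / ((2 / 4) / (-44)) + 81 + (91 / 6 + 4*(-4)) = 47473 / 6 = 7912.17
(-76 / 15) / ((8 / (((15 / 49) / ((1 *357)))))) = -0.00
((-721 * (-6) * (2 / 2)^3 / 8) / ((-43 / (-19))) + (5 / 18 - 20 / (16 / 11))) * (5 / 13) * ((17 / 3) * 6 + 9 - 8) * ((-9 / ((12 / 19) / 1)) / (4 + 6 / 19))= -11024606075 / 1100112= -10021.35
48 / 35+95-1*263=-5832 / 35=-166.63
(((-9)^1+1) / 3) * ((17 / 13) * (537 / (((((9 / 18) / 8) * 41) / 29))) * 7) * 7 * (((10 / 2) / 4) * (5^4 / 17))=-25435900000 / 533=-47722138.84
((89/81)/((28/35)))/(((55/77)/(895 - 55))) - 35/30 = 87157/54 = 1614.02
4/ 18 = 2/ 9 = 0.22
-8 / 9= -0.89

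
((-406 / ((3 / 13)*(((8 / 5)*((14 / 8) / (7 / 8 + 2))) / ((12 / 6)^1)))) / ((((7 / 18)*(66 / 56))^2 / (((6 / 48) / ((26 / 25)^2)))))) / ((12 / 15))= -2484.55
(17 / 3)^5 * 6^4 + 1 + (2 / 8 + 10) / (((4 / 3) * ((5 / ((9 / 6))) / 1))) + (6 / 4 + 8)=3634840067 / 480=7572583.47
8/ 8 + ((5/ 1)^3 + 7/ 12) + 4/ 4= 1531/ 12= 127.58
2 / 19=0.11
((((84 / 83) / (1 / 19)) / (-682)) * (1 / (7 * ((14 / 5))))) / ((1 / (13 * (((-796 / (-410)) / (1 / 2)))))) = -589836 / 8122961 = -0.07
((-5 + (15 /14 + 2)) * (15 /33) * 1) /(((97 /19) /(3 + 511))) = -659205 /7469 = -88.26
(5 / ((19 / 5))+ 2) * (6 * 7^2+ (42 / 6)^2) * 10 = 216090 / 19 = 11373.16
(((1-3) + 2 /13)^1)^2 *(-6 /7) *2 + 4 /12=-19553 /3549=-5.51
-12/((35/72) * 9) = -96/35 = -2.74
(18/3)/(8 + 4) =0.50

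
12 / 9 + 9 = 31 / 3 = 10.33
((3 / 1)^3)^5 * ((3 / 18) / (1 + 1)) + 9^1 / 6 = 4782975 / 4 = 1195743.75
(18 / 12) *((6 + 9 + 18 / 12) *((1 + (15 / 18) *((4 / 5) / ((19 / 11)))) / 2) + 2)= 3063 / 152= 20.15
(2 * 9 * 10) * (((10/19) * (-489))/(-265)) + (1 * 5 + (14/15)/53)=2716391/15105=179.83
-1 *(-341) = 341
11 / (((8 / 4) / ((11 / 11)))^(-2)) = 44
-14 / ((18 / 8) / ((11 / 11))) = -56 / 9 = -6.22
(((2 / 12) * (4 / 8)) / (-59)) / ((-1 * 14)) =1 / 9912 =0.00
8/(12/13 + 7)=104/103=1.01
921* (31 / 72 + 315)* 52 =90639601 / 6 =15106600.17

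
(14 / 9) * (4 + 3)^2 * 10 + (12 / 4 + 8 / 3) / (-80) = 548749 / 720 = 762.15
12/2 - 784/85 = -274/85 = -3.22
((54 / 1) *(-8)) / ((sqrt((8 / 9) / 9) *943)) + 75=73.54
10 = 10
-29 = -29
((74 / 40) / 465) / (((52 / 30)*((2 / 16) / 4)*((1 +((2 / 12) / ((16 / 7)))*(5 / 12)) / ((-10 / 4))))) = -85248 / 478361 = -0.18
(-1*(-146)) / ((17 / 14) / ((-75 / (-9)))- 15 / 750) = 12775 / 11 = 1161.36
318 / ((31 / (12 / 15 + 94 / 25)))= 36252 / 775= 46.78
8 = 8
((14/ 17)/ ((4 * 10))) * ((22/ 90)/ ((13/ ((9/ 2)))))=77/ 44200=0.00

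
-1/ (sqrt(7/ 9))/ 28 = -3 * sqrt(7)/ 196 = -0.04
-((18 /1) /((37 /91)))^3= -4394826072 /50653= -86763.39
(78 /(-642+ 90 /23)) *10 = -1495 /1223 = -1.22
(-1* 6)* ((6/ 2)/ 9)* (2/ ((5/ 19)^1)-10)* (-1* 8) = -192/ 5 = -38.40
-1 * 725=-725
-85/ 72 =-1.18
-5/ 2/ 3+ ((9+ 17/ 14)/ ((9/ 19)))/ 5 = 1096/ 315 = 3.48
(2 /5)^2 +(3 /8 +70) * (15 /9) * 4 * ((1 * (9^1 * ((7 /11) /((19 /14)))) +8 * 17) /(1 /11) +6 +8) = 1040564978 /1425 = 730221.04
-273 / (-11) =273 / 11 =24.82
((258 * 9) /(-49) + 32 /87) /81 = -200446 /345303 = -0.58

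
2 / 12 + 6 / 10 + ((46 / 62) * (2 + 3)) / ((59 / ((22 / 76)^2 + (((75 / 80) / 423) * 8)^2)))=50666533112 / 65634039945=0.77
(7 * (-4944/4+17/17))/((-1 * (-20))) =-1729/4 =-432.25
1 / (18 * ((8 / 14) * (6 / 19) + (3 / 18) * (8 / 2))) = 133 / 2028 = 0.07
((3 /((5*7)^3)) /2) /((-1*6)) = -1 /171500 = -0.00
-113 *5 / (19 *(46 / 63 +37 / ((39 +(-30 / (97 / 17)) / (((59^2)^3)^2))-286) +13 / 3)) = -1517336218637476326527766286455 / 250723550086893610552402796656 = -6.05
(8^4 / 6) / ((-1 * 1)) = -2048 / 3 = -682.67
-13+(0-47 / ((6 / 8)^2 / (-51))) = 12745 / 3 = 4248.33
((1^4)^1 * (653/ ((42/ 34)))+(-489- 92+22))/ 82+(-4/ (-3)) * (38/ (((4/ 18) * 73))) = 173021/ 62853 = 2.75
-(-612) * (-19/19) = -612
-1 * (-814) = 814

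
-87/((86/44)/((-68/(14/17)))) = 1106292/301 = 3675.39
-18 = -18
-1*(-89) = 89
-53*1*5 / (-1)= 265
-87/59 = -1.47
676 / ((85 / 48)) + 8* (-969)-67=-632167 / 85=-7437.26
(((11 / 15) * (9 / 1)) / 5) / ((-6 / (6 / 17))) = -33 / 425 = -0.08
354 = 354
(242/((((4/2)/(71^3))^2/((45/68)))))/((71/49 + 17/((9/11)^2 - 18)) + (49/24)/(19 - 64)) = 1075062581092266349275/88601399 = 12133697585207.05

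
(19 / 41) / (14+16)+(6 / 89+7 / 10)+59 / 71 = 1254343 / 777237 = 1.61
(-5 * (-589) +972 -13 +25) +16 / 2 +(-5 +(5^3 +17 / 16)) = 64929 / 16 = 4058.06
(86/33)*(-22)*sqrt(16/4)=-344/3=-114.67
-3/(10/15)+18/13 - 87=-2343/26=-90.12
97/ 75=1.29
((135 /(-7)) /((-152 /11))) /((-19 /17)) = -25245 /20216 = -1.25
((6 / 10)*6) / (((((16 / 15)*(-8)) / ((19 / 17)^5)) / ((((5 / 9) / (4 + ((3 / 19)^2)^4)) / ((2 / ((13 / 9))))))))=-546688785009341767 / 7407892438310578560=-0.07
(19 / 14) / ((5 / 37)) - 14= -277 / 70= -3.96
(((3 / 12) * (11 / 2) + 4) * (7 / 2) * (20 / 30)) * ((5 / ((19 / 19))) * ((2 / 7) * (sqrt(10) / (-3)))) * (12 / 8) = -215 * sqrt(10) / 24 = -28.33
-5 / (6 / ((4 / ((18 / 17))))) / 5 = -0.63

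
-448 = -448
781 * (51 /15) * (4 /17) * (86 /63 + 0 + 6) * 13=59822.12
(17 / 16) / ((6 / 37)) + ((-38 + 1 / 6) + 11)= -649 / 32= -20.28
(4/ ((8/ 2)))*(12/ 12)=1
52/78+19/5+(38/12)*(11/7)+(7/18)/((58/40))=177421/18270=9.71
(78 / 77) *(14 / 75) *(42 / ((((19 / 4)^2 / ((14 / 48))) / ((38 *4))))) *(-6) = -489216 / 5225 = -93.63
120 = 120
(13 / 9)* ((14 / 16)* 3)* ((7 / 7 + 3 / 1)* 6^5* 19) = 2240784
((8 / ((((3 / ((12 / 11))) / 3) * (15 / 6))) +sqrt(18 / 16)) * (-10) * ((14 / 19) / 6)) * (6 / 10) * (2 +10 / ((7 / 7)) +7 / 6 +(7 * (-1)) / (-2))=-8960 / 209- 175 * sqrt(2) / 19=-55.90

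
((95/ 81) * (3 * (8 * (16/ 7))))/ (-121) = -0.53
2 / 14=1 / 7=0.14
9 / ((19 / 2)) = 18 / 19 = 0.95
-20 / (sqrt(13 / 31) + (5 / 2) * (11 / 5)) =-13640 / 3699 + 80 * sqrt(403) / 3699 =-3.25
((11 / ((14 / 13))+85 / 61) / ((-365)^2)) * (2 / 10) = 9913 / 568870750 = 0.00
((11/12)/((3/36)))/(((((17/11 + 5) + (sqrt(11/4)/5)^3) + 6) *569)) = 16698000000/10835944361981- 14641000 *sqrt(11)/10835944361981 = 0.00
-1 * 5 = -5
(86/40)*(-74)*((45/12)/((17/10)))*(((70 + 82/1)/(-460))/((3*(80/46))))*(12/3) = 30229/340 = 88.91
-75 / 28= -2.68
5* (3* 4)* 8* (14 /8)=840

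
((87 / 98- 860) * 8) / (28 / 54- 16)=4546422 / 10241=443.94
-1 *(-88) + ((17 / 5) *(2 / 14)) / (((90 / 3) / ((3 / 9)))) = 277217 / 3150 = 88.01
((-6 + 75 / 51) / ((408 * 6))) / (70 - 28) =-0.00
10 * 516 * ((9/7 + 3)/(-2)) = -77400/7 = -11057.14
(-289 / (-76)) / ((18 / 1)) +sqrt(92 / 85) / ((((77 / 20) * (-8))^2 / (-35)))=289 / 1368 - 25 * sqrt(1955) / 28798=0.17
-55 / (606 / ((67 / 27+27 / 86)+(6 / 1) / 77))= -2568695 / 9849924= -0.26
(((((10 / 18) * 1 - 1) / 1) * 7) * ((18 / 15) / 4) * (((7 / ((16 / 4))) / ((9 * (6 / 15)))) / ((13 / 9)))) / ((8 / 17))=-833 / 1248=-0.67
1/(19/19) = 1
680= 680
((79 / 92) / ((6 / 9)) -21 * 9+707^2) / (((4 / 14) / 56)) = 97933612.46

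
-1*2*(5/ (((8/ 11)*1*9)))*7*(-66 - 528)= 12705/ 2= 6352.50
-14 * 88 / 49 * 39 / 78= -88 / 7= -12.57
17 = 17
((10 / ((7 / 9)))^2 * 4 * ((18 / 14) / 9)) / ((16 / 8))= 16200 / 343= 47.23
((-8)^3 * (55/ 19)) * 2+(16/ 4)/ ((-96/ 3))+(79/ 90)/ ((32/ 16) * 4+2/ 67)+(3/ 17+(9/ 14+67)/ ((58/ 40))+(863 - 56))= -13400407810351/ 6349701960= -2110.40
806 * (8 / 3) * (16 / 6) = 51584 / 9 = 5731.56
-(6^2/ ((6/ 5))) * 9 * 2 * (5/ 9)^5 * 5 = -312500/ 2187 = -142.89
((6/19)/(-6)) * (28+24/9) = -92/57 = -1.61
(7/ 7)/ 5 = 1/ 5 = 0.20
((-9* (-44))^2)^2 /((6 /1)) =4098542976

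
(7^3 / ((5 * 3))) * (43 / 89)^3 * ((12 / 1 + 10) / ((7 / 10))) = 171417092 / 2114907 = 81.05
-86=-86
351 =351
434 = 434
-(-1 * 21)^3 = 9261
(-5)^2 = 25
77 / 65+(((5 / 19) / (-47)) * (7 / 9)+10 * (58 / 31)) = 19.89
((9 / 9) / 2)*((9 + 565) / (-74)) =-287 / 74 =-3.88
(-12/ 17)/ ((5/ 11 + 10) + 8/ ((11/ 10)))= -44/ 1105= -0.04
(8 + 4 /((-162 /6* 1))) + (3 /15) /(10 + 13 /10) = 24010 /3051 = 7.87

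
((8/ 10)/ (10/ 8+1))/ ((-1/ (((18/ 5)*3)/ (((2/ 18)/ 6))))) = -5184/ 25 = -207.36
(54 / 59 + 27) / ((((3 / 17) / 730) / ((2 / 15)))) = 908412 / 59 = 15396.81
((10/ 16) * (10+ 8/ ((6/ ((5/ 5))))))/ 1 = 85/ 12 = 7.08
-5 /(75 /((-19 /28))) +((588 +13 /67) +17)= 17031433 /28140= 605.24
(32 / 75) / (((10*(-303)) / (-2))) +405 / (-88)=-46015309 / 9999000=-4.60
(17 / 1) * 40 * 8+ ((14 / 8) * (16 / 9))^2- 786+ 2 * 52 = 4767.68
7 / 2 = 3.50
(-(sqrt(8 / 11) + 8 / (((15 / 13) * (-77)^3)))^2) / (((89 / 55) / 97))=-3308231597734552 / 75884693841495 + 40352 * sqrt(22) / 121894311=-43.59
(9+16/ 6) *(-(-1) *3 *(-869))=-30415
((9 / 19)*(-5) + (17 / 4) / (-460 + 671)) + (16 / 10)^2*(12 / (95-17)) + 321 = 1662769783 / 5211700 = 319.05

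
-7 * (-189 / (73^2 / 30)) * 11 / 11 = 39690 / 5329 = 7.45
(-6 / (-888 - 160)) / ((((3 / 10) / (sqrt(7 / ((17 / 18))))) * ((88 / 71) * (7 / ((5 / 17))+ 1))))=5325 * sqrt(238) / 48602048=0.00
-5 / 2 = -2.50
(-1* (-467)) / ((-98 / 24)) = -5604 / 49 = -114.37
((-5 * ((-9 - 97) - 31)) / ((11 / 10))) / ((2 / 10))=34250 / 11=3113.64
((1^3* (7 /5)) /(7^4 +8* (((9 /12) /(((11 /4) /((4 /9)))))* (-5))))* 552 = 127512 /395365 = 0.32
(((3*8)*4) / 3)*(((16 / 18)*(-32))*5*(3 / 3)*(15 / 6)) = -102400 / 9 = -11377.78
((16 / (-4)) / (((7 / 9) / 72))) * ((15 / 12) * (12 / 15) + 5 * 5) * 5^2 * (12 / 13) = -1555200 / 7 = -222171.43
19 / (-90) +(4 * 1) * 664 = 239021 / 90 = 2655.79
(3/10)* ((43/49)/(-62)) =-129/30380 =-0.00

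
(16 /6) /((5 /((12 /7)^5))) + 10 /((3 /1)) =2831006 /252105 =11.23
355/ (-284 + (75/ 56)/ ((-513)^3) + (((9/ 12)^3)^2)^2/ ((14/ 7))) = -3752382702267924480/ 3001738750939751971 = -1.25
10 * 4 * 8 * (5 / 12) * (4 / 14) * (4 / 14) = 1600 / 147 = 10.88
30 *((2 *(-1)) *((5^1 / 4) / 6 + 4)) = -505 / 2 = -252.50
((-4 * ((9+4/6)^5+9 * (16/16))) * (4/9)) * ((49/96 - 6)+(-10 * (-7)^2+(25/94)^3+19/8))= 50408338493815996/681182703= 74001201.55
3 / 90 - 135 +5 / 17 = -68683 / 510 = -134.67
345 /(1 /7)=2415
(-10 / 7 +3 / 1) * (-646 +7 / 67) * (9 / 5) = -856845 / 469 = -1826.96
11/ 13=0.85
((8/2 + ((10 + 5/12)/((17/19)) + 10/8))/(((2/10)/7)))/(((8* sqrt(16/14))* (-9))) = -60305* sqrt(14)/29376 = -7.68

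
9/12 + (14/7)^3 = 35/4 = 8.75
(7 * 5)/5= 7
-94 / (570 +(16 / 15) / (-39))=-27495 / 166717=-0.16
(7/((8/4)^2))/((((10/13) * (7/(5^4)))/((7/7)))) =1625/8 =203.12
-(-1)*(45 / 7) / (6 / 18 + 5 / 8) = 1080 / 161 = 6.71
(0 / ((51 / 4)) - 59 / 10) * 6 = -177 / 5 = -35.40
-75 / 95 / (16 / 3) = -45 / 304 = -0.15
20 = 20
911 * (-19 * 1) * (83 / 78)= -1436647 / 78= -18418.55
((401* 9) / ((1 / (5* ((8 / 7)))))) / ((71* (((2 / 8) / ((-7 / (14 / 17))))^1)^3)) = -5673925440 / 497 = -11416348.97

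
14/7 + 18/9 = 4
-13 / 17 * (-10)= 130 / 17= 7.65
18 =18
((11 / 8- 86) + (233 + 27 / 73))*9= 781803 / 584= 1338.70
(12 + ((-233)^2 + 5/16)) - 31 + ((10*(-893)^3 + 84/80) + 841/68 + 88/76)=-184010910967293/25840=-7121165285.11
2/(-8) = -1/4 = -0.25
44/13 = 3.38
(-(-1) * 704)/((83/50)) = 35200/83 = 424.10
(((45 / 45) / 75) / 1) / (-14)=-1 / 1050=-0.00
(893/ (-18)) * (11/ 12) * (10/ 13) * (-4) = 139.93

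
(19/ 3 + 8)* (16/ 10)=344/ 15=22.93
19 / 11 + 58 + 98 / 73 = 49039 / 803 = 61.07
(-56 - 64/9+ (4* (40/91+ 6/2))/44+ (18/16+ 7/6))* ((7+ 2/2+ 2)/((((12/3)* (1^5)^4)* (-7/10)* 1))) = 109021075/504504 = 216.10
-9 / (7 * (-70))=9 / 490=0.02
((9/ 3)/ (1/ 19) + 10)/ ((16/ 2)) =67/ 8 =8.38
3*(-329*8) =-7896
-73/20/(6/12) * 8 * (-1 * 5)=292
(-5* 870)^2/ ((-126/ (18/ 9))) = -2102500/ 7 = -300357.14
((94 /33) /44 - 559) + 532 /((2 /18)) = 3070301 /726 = 4229.06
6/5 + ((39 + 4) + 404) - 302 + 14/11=8111/55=147.47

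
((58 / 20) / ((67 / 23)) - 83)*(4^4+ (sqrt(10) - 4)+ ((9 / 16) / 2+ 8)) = -457620247 / 21440 - 54943*sqrt(10) / 670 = -21603.55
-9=-9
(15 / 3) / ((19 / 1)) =5 / 19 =0.26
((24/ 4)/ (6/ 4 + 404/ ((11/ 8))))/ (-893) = -132/ 5801821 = -0.00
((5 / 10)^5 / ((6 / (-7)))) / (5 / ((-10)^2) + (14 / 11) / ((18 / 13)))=-1155 / 30704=-0.04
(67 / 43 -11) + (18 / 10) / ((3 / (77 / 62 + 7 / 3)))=-19453 / 2666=-7.30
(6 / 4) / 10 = 3 / 20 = 0.15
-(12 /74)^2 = -36 /1369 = -0.03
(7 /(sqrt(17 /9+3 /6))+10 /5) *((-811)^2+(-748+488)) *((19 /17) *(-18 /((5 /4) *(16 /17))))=-2360942451 *sqrt(86) /430-112425831 /5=-73402560.57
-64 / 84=-16 / 21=-0.76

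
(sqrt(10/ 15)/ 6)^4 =0.00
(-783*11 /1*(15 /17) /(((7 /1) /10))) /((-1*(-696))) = -7425 /476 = -15.60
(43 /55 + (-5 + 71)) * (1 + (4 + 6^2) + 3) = 2938.40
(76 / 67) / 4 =19 / 67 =0.28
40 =40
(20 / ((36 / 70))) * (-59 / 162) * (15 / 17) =-51625 / 4131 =-12.50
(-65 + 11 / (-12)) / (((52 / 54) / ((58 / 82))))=-206451 / 4264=-48.42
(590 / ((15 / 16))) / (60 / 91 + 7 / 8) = 1374464 / 3351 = 410.17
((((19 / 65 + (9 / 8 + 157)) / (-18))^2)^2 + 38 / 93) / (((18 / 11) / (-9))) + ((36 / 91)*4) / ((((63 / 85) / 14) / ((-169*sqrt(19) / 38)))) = -7180572307582686463 / 217593692160000 - 17680*sqrt(19) / 133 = -33579.35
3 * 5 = 15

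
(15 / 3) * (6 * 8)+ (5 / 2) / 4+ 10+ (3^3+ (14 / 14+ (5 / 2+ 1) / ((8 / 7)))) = 4507 / 16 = 281.69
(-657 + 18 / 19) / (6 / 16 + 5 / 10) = -749.77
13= 13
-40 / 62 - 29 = -919 / 31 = -29.65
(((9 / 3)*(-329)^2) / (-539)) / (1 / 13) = -86151 / 11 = -7831.91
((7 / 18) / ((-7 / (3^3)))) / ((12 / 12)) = -3 / 2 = -1.50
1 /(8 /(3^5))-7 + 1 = 195 /8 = 24.38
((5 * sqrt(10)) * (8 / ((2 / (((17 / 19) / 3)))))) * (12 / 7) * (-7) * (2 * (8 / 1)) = -3621.64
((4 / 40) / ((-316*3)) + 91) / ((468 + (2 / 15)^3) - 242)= 0.40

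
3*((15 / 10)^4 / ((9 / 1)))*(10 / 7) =135 / 56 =2.41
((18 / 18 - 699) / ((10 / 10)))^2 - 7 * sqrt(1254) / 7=487204 - sqrt(1254)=487168.59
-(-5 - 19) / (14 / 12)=144 / 7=20.57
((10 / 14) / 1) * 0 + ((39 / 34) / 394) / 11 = 39 / 147356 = 0.00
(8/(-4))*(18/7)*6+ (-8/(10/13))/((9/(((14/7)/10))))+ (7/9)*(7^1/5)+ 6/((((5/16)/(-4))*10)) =-11869/315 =-37.68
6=6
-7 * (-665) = 4655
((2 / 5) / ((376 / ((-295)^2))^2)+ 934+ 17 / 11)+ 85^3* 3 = 1864738.09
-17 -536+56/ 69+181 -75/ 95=-487663/ 1311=-371.98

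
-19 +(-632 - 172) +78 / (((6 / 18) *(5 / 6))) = -2711 / 5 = -542.20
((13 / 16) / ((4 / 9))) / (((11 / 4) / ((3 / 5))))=351 / 880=0.40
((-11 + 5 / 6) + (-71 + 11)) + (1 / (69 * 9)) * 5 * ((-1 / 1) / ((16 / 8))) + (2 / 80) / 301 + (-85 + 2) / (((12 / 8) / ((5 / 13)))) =-8889099847 / 97198920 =-91.45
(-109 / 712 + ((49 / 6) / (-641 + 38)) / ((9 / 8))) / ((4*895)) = -1914181 / 41499617760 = -0.00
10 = 10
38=38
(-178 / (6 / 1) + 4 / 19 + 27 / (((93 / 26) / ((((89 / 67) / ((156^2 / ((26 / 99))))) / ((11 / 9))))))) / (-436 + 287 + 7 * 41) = -1687839899 / 7907438088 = -0.21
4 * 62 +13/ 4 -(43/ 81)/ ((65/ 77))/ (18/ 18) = 5278081/ 21060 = 250.62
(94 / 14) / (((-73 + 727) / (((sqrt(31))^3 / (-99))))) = -1457 *sqrt(31) / 453222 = -0.02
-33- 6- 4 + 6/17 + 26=-283/17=-16.65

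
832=832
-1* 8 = -8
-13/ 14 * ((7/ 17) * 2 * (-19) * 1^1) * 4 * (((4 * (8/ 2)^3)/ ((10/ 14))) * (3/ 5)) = 5311488/ 425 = 12497.62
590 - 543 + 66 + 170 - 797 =-514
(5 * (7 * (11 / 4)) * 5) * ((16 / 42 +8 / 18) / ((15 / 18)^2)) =572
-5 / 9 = -0.56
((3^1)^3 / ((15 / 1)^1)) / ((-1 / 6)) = -54 / 5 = -10.80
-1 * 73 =-73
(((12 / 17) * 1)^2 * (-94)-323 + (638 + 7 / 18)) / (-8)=-1397005 / 41616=-33.57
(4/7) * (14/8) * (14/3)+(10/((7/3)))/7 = 776/147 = 5.28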